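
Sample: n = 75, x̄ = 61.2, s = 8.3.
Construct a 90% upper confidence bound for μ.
μ ≤ 62.44

Upper bound (one-sided):
t* = 1.293 (one-sided for 90%)
Upper bound = x̄ + t* · s/√n = 61.2 + 1.293 · 8.3/√75 = 62.44

We are 90% confident that μ ≤ 62.44.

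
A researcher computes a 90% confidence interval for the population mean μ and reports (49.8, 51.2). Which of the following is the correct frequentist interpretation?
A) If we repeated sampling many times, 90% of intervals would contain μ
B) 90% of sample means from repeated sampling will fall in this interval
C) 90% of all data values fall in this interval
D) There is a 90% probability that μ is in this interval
A

A) Correct — this is the frequentist long-run coverage interpretation.
B) Wrong — coverage applies to intervals containing μ, not to future x̄ values.
C) Wrong — a CI is about the parameter μ, not individual data values.
D) Wrong — μ is fixed; the randomness lives in the interval, not in μ.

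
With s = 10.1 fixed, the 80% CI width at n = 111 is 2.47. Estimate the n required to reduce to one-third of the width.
n ≈ 999

CI width ∝ 1/√n
To reduce width by factor 3, need √n to grow by 3 → need 3² = 9 times as many samples.

Current: n = 111, width = 2.47
New: n = 999, width ≈ 0.82

Width reduced by factor of 2.47/0.82 = 3.01.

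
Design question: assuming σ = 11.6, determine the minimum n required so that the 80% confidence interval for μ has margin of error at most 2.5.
n ≥ 36

For margin E ≤ 2.5:
n ≥ (z* · σ / E)²
n ≥ (1.282 · 11.6 / 2.5)²
n ≥ 35.38

Minimum n = 36 (rounding up)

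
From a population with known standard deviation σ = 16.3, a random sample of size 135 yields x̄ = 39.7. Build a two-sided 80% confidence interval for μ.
(37.90, 41.50)

z-interval (σ known):
z* = 1.282 for 80% confidence

Margin of error = z* · σ/√n = 1.282 · 16.3/√135 = 1.80

CI: (39.7 - 1.80, 39.7 + 1.80) = (37.90, 41.50)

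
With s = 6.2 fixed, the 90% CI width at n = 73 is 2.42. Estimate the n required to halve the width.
n ≈ 292

CI width ∝ 1/√n
To reduce width by factor 2, need √n to grow by 2 → need 2² = 4 times as many samples.

Current: n = 73, width = 2.42
New: n = 292, width ≈ 1.20

Width reduced by factor of 2.42/1.20 = 2.02.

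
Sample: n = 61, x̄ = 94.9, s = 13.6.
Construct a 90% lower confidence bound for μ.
μ ≥ 92.64

Lower bound (one-sided):
t* = 1.296 (one-sided for 90%)
Lower bound = x̄ - t* · s/√n = 94.9 - 1.296 · 13.6/√61 = 92.64

We are 90% confident that μ ≥ 92.64.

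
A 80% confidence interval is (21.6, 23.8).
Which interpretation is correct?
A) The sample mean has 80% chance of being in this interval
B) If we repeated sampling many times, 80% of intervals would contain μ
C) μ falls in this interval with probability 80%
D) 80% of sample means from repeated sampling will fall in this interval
B

A) Wrong — x̄ is observed and sits in the interval by construction.
B) Correct — this is the frequentist long-run coverage interpretation.
C) Wrong — μ is fixed; the randomness lives in the interval, not in μ.
D) Wrong — coverage applies to intervals containing μ, not to future x̄ values.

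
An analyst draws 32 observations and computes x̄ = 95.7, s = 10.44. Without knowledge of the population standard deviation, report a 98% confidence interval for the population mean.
(91.17, 100.23)

t-interval (σ unknown):
df = n - 1 = 31
t* = 2.453 for 98% confidence

Margin of error = t* · s/√n = 2.453 · 10.44/√32 = 4.53

CI: (91.17, 100.23)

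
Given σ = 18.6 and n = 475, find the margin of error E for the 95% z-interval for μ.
Margin of error = 1.67

Margin of error = z* · σ/√n
= 1.960 · 18.6/√475
= 1.960 · 18.6/21.7945
= 1.67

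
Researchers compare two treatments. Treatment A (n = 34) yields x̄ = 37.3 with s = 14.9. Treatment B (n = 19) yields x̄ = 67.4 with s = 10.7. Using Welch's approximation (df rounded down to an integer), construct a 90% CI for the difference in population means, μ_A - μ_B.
(-36.05, -24.15)

Difference: x̄₁ - x̄₂ = -30.10
SE = √(s₁²/n₁ + s₂²/n₂) = √(14.9²/34 + 10.7²/19) = 3.5434
df = 47.64 → 47 (Welch–Satterthwaite, rounded down)
t* = 1.678

CI: -30.10 ± 1.678 · 3.5434 = -30.10 ± 5.95 = (-36.05, -24.15)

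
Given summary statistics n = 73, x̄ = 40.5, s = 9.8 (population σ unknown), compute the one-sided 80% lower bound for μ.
μ ≥ 39.53

Lower bound (one-sided):
t* = 0.847 (one-sided for 80%)
Lower bound = x̄ - t* · s/√n = 40.5 - 0.847 · 9.8/√73 = 39.53

We are 80% confident that μ ≥ 39.53.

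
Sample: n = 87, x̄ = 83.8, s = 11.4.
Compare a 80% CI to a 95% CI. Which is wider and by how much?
95% CI is wider by 1.70

df = 86
80% CI: t* = 1.291, (82.22, 85.38), width = 2 · t* · s/√n = 3.16
95% CI: t* = 1.988, (81.37, 86.23), width = 2 · t* · s/√n = 4.86

The 95% CI is wider by 4.86 - 3.16 = 1.70.
Higher confidence requires a wider interval.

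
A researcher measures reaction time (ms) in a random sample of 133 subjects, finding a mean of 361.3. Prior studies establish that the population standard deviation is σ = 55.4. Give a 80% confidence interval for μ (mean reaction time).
(355.14, 367.46)

z-interval (σ known):
z* = 1.282 for 80% confidence

Margin of error = z* · σ/√n = 1.282 · 55.4/√133 = 6.16

CI: (361.3 - 6.16, 361.3 + 6.16) = (355.14, 367.46)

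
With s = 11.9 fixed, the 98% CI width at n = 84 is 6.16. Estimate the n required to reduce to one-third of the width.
n ≈ 756

CI width ∝ 1/√n
To reduce width by factor 3, need √n to grow by 3 → need 3² = 9 times as many samples.

Current: n = 84, width = 6.16
New: n = 756, width ≈ 2.02

Width reduced by factor of 6.16/2.02 = 3.05.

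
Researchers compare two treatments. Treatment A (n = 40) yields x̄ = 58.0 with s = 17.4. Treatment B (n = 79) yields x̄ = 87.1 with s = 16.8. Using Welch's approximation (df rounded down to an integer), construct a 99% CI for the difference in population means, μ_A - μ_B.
(-37.92, -20.28)

Difference: x̄₁ - x̄₂ = -29.10
SE = √(s₁²/n₁ + s₂²/n₂) = √(17.4²/40 + 16.8²/79) = 3.3379
df = 76.04 → 76 (Welch–Satterthwaite, rounded down)
t* = 2.642

CI: -29.10 ± 2.642 · 3.3379 = -29.10 ± 8.82 = (-37.92, -20.28)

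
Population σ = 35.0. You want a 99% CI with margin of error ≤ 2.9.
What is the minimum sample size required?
n ≥ 967

For margin E ≤ 2.9:
n ≥ (z* · σ / E)²
n ≥ (2.576 · 35.0 / 2.9)²
n ≥ 966.57

Minimum n = 967 (rounding up)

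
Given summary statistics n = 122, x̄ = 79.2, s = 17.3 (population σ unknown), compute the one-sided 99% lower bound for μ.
μ ≥ 75.51

Lower bound (one-sided):
t* = 2.358 (one-sided for 99%)
Lower bound = x̄ - t* · s/√n = 79.2 - 2.358 · 17.3/√122 = 75.51

We are 99% confident that μ ≥ 75.51.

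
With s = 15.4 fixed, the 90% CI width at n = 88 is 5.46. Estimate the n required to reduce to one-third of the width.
n ≈ 792

CI width ∝ 1/√n
To reduce width by factor 3, need √n to grow by 3 → need 3² = 9 times as many samples.

Current: n = 88, width = 5.46
New: n = 792, width ≈ 1.80

Width reduced by factor of 5.46/1.80 = 3.03.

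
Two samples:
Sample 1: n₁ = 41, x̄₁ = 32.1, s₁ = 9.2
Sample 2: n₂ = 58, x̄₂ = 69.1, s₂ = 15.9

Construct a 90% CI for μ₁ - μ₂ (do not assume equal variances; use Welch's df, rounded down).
(-41.21, -32.79)

Difference: x̄₁ - x̄₂ = -37.00
SE = √(s₁²/n₁ + s₂²/n₂) = √(9.2²/41 + 15.9²/58) = 2.5344
df = 93.80 → 93 (Welch–Satterthwaite, rounded down)
t* = 1.661

CI: -37.00 ± 1.661 · 2.5344 = -37.00 ± 4.21 = (-41.21, -32.79)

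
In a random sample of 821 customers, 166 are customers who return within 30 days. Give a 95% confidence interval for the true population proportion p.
(0.175, 0.230)

Proportion CI:
p̂ = 166/821 = 0.20219
SE = √(p̂(1-p̂)/n) = √(0.20219 · 0.79781 / 821) = 0.01402

z* = 1.960
Margin = z* · SE = 1.960 · 0.01402 = 0.0275

CI: 0.20219 ± 0.0275 = (0.175, 0.230)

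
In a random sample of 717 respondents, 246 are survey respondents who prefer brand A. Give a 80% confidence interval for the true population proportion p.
(0.320, 0.366)

Proportion CI:
p̂ = 246/717 = 0.34310
SE = √(p̂(1-p̂)/n) = √(0.34310 · 0.65690 / 717) = 0.01773

z* = 1.282
Margin = z* · SE = 1.282 · 0.01773 = 0.0227

CI: 0.34310 ± 0.0227 = (0.320, 0.366)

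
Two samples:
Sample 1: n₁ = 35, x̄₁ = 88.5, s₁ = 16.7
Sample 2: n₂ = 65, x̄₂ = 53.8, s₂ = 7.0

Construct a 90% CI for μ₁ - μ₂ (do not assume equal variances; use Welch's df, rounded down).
(29.73, 39.67)

Difference: x̄₁ - x̄₂ = 34.70
SE = √(s₁²/n₁ + s₂²/n₂) = √(16.7²/35 + 7.0²/65) = 2.9533
df = 40.54 → 40 (Welch–Satterthwaite, rounded down)
t* = 1.684

CI: 34.70 ± 1.684 · 2.9533 = 34.70 ± 4.97 = (29.73, 39.67)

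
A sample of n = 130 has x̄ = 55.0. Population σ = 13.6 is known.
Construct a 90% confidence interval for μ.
(53.04, 56.96)

z-interval (σ known):
z* = 1.645 for 90% confidence

Margin of error = z* · σ/√n = 1.645 · 13.6/√130 = 1.96

CI: (55.0 - 1.96, 55.0 + 1.96) = (53.04, 56.96)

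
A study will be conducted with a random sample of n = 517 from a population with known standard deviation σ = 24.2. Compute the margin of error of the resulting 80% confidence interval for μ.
Margin of error = 1.36

Margin of error = z* · σ/√n
= 1.282 · 24.2/√517
= 1.282 · 24.2/22.7376
= 1.36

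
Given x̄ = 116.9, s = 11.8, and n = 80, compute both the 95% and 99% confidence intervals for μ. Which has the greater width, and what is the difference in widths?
99% CI is wider by 1.72

df = 79
95% CI: t* = 1.990, (114.27, 119.53), width = 2 · t* · s/√n = 5.25
99% CI: t* = 2.640, (113.42, 120.38), width = 2 · t* · s/√n = 6.97

The 99% CI is wider by 6.97 - 5.25 = 1.72.
Higher confidence requires a wider interval.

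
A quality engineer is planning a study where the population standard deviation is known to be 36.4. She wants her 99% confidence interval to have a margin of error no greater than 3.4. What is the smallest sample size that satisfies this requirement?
n ≥ 761

For margin E ≤ 3.4:
n ≥ (z* · σ / E)²
n ≥ (2.576 · 36.4 / 3.4)²
n ≥ 760.57

Minimum n = 761 (rounding up)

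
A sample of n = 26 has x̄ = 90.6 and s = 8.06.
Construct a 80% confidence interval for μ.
(88.52, 92.68)

t-interval (σ unknown):
df = n - 1 = 25
t* = 1.316 for 80% confidence

Margin of error = t* · s/√n = 1.316 · 8.06/√26 = 2.08

CI: (88.52, 92.68)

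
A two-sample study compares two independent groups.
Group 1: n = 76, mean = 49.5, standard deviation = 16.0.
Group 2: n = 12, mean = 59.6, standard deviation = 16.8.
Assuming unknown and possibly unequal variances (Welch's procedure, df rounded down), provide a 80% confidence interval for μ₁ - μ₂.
(-17.07, -3.13)

Difference: x̄₁ - x̄₂ = -10.10
SE = √(s₁²/n₁ + s₂²/n₂) = √(16.0²/76 + 16.8²/12) = 5.1854
df = 14.33 → 14 (Welch–Satterthwaite, rounded down)
t* = 1.345

CI: -10.10 ± 1.345 · 5.1854 = -10.10 ± 6.97 = (-17.07, -3.13)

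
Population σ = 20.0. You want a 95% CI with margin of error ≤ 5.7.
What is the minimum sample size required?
n ≥ 48

For margin E ≤ 5.7:
n ≥ (z* · σ / E)²
n ≥ (1.960 · 20.0 / 5.7)²
n ≥ 47.30

Minimum n = 48 (rounding up)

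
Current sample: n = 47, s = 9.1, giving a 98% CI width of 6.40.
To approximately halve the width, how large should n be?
n ≈ 188

CI width ∝ 1/√n
To reduce width by factor 2, need √n to grow by 2 → need 2² = 4 times as many samples.

Current: n = 47, width = 6.40
New: n = 188, width ≈ 3.11

Width reduced by factor of 6.40/3.11 = 2.06.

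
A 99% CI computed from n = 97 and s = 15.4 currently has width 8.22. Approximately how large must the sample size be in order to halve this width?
n ≈ 388

CI width ∝ 1/√n
To reduce width by factor 2, need √n to grow by 2 → need 2² = 4 times as many samples.

Current: n = 97, width = 8.22
New: n = 388, width ≈ 4.05

Width reduced by factor of 8.22/4.05 = 2.03.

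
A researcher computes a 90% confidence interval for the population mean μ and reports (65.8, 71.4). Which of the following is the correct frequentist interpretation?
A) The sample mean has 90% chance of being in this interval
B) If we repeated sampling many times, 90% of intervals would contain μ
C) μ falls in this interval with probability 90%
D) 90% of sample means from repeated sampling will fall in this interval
B

A) Wrong — x̄ is observed and sits in the interval by construction.
B) Correct — this is the frequentist long-run coverage interpretation.
C) Wrong — μ is fixed; the randomness lives in the interval, not in μ.
D) Wrong — coverage applies to intervals containing μ, not to future x̄ values.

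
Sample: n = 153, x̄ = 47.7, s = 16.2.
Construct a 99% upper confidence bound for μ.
μ ≤ 50.78

Upper bound (one-sided):
t* = 2.351 (one-sided for 99%)
Upper bound = x̄ + t* · s/√n = 47.7 + 2.351 · 16.2/√153 = 50.78

We are 99% confident that μ ≤ 50.78.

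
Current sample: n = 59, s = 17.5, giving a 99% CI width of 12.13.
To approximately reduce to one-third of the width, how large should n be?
n ≈ 531

CI width ∝ 1/√n
To reduce width by factor 3, need √n to grow by 3 → need 3² = 9 times as many samples.

Current: n = 59, width = 12.13
New: n = 531, width ≈ 3.93

Width reduced by factor of 12.13/3.93 = 3.09.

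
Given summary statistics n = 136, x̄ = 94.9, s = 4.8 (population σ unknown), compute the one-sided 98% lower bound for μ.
μ ≥ 94.05

Lower bound (one-sided):
t* = 2.074 (one-sided for 98%)
Lower bound = x̄ - t* · s/√n = 94.9 - 2.074 · 4.8/√136 = 94.05

We are 98% confident that μ ≥ 94.05.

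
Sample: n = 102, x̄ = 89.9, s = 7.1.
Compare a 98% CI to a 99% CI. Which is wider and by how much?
99% CI is wider by 0.37

df = 101
98% CI: t* = 2.364, (88.24, 91.56), width = 2 · t* · s/√n = 3.32
99% CI: t* = 2.625, (88.05, 91.75), width = 2 · t* · s/√n = 3.69

The 99% CI is wider by 3.69 - 3.32 = 0.37.
Higher confidence requires a wider interval.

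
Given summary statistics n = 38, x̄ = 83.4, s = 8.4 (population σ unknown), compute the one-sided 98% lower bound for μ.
μ ≥ 80.50

Lower bound (one-sided):
t* = 2.129 (one-sided for 98%)
Lower bound = x̄ - t* · s/√n = 83.4 - 2.129 · 8.4/√38 = 80.50

We are 98% confident that μ ≥ 80.50.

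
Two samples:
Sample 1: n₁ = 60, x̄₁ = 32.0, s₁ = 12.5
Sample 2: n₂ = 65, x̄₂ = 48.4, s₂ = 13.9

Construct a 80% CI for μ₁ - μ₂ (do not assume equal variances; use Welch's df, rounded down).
(-19.44, -13.36)

Difference: x̄₁ - x̄₂ = -16.40
SE = √(s₁²/n₁ + s₂²/n₂) = √(12.5²/60 + 13.9²/65) = 2.3615
df = 122.92 → 122 (Welch–Satterthwaite, rounded down)
t* = 1.289

CI: -16.40 ± 1.289 · 2.3615 = -16.40 ± 3.04 = (-19.44, -13.36)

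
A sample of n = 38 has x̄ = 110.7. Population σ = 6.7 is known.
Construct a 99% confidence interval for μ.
(107.90, 113.50)

z-interval (σ known):
z* = 2.576 for 99% confidence

Margin of error = z* · σ/√n = 2.576 · 6.7/√38 = 2.80

CI: (110.7 - 2.80, 110.7 + 2.80) = (107.90, 113.50)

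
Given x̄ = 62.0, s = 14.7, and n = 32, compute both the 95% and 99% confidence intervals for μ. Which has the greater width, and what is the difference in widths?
99% CI is wider by 3.66

df = 31
95% CI: t* = 2.040, (56.70, 67.30), width = 2 · t* · s/√n = 10.60
99% CI: t* = 2.744, (54.87, 69.13), width = 2 · t* · s/√n = 14.26

The 99% CI is wider by 14.26 - 10.60 = 3.66.
Higher confidence requires a wider interval.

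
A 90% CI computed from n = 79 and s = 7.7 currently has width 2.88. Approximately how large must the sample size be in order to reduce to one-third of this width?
n ≈ 711

CI width ∝ 1/√n
To reduce width by factor 3, need √n to grow by 3 → need 3² = 9 times as many samples.

Current: n = 79, width = 2.88
New: n = 711, width ≈ 0.95

Width reduced by factor of 2.88/0.95 = 3.03.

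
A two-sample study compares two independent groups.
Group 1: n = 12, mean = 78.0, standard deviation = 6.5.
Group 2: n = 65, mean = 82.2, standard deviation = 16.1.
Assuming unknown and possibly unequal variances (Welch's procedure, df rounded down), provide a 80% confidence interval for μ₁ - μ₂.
(-7.77, -0.63)

Difference: x̄₁ - x̄₂ = -4.20
SE = √(s₁²/n₁ + s₂²/n₂) = √(6.5²/12 + 16.1²/65) = 2.7402
df = 40.99 → 40 (Welch–Satterthwaite, rounded down)
t* = 1.303

CI: -4.20 ± 1.303 · 2.7402 = -4.20 ± 3.57 = (-7.77, -0.63)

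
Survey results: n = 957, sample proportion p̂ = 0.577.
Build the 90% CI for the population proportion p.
(0.551, 0.603)

Proportion CI:
SE = √(p̂(1-p̂)/n) = √(0.577 · 0.423 / 957) = 0.01597

z* = 1.645
Margin = z* · SE = 1.645 · 0.01597 = 0.0263

CI: 0.577 ± 0.0263 = (0.551, 0.603)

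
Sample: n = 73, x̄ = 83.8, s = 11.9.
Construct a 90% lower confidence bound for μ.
μ ≥ 82.00

Lower bound (one-sided):
t* = 1.293 (one-sided for 90%)
Lower bound = x̄ - t* · s/√n = 83.8 - 1.293 · 11.9/√73 = 82.00

We are 90% confident that μ ≥ 82.00.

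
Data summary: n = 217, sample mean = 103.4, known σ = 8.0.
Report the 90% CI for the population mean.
(102.51, 104.29)

z-interval (σ known):
z* = 1.645 for 90% confidence

Margin of error = z* · σ/√n = 1.645 · 8.0/√217 = 0.89

CI: (103.4 - 0.89, 103.4 + 0.89) = (102.51, 104.29)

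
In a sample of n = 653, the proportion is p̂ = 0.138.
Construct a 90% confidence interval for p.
(0.116, 0.160)

Proportion CI:
SE = √(p̂(1-p̂)/n) = √(0.138 · 0.862 / 653) = 0.01350

z* = 1.645
Margin = z* · SE = 1.645 · 0.01350 = 0.0222

CI: 0.138 ± 0.0222 = (0.116, 0.160)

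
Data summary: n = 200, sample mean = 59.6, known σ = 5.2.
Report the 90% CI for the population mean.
(59.00, 60.20)

z-interval (σ known):
z* = 1.645 for 90% confidence

Margin of error = z* · σ/√n = 1.645 · 5.2/√200 = 0.60

CI: (59.6 - 0.60, 59.6 + 0.60) = (59.00, 60.20)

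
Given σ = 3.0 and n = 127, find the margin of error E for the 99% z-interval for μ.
Margin of error = 0.69

Margin of error = z* · σ/√n
= 2.576 · 3.0/√127
= 2.576 · 3.0/11.2694
= 0.69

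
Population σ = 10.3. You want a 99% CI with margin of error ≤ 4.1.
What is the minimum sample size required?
n ≥ 42

For margin E ≤ 4.1:
n ≥ (z* · σ / E)²
n ≥ (2.576 · 10.3 / 4.1)²
n ≥ 41.88

Minimum n = 42 (rounding up)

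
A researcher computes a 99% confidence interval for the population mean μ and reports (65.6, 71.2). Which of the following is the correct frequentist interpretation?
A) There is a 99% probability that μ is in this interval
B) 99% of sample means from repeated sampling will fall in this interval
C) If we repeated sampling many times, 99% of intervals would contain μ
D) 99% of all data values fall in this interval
C

A) Wrong — μ is fixed; the randomness lives in the interval, not in μ.
B) Wrong — coverage applies to intervals containing μ, not to future x̄ values.
C) Correct — this is the frequentist long-run coverage interpretation.
D) Wrong — a CI is about the parameter μ, not individual data values.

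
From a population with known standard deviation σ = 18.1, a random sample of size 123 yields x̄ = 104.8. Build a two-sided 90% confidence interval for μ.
(102.12, 107.48)

z-interval (σ known):
z* = 1.645 for 90% confidence

Margin of error = z* · σ/√n = 1.645 · 18.1/√123 = 2.68

CI: (104.8 - 2.68, 104.8 + 2.68) = (102.12, 107.48)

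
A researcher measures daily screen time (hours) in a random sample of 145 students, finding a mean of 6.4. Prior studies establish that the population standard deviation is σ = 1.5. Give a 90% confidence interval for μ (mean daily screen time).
(6.20, 6.60)

z-interval (σ known):
z* = 1.645 for 90% confidence

Margin of error = z* · σ/√n = 1.645 · 1.5/√145 = 0.20

CI: (6.4 - 0.20, 6.4 + 0.20) = (6.20, 6.60)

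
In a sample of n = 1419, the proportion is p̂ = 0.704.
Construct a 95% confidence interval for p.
(0.680, 0.728)

Proportion CI:
SE = √(p̂(1-p̂)/n) = √(0.704 · 0.296 / 1419) = 0.01212

z* = 1.960
Margin = z* · SE = 1.960 · 0.01212 = 0.0238

CI: 0.704 ± 0.0238 = (0.680, 0.728)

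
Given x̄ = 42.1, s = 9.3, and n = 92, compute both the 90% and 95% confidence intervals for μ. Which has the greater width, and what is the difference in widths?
95% CI is wider by 0.63

df = 91
90% CI: t* = 1.662, (40.49, 43.71), width = 2 · t* · s/√n = 3.22
95% CI: t* = 1.986, (40.17, 44.03), width = 2 · t* · s/√n = 3.85

The 95% CI is wider by 3.85 - 3.22 = 0.63.
Higher confidence requires a wider interval.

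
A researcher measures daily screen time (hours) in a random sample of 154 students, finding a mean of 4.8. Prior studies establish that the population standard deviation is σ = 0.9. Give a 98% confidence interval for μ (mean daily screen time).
(4.63, 4.97)

z-interval (σ known):
z* = 2.326 for 98% confidence

Margin of error = z* · σ/√n = 2.326 · 0.9/√154 = 0.17

CI: (4.8 - 0.17, 4.8 + 0.17) = (4.63, 4.97)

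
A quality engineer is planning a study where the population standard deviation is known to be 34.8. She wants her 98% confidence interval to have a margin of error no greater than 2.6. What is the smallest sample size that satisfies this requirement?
n ≥ 970

For margin E ≤ 2.6:
n ≥ (z* · σ / E)²
n ≥ (2.326 · 34.8 / 2.6)²
n ≥ 969.24

Minimum n = 970 (rounding up)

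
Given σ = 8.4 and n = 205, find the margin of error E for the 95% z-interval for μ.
Margin of error = 1.15

Margin of error = z* · σ/√n
= 1.960 · 8.4/√205
= 1.960 · 8.4/14.3178
= 1.15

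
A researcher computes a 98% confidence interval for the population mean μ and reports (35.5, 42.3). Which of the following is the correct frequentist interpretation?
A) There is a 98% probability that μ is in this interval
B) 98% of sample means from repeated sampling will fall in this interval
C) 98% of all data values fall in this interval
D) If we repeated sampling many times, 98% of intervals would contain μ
D

A) Wrong — μ is fixed; the randomness lives in the interval, not in μ.
B) Wrong — coverage applies to intervals containing μ, not to future x̄ values.
C) Wrong — a CI is about the parameter μ, not individual data values.
D) Correct — this is the frequentist long-run coverage interpretation.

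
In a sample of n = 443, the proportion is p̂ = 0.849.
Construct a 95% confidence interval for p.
(0.816, 0.882)

Proportion CI:
SE = √(p̂(1-p̂)/n) = √(0.849 · 0.151 / 443) = 0.01701

z* = 1.960
Margin = z* · SE = 1.960 · 0.01701 = 0.0333

CI: 0.849 ± 0.0333 = (0.816, 0.882)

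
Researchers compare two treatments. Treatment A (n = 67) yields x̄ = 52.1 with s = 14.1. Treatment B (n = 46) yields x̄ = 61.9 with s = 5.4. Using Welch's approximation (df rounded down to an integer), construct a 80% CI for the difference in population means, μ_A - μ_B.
(-12.25, -7.35)

Difference: x̄₁ - x̄₂ = -9.80
SE = √(s₁²/n₁ + s₂²/n₂) = √(14.1²/67 + 5.4²/46) = 1.8977
df = 91.11 → 91 (Welch–Satterthwaite, rounded down)
t* = 1.291

CI: -9.80 ± 1.291 · 1.8977 = -9.80 ± 2.45 = (-12.25, -7.35)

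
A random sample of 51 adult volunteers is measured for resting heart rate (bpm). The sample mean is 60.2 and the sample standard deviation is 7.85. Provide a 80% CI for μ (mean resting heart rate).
(58.77, 61.63)

t-interval (σ unknown):
df = n - 1 = 50
t* = 1.299 for 80% confidence

Margin of error = t* · s/√n = 1.299 · 7.85/√51 = 1.43

CI: (58.77, 61.63)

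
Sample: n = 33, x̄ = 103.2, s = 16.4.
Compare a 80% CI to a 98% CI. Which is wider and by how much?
98% CI is wider by 6.51

df = 32
80% CI: t* = 1.309, (99.46, 106.94), width = 2 · t* · s/√n = 7.47
98% CI: t* = 2.449, (96.21, 110.19), width = 2 · t* · s/√n = 13.98

The 98% CI is wider by 13.98 - 7.47 = 6.51.
Higher confidence requires a wider interval.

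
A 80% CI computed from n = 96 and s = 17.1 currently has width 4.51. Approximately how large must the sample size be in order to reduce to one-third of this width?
n ≈ 864

CI width ∝ 1/√n
To reduce width by factor 3, need √n to grow by 3 → need 3² = 9 times as many samples.

Current: n = 96, width = 4.51
New: n = 864, width ≈ 1.49

Width reduced by factor of 4.51/1.49 = 3.03.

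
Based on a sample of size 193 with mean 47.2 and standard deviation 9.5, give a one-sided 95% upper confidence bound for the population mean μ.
μ ≤ 48.33

Upper bound (one-sided):
t* = 1.653 (one-sided for 95%)
Upper bound = x̄ + t* · s/√n = 47.2 + 1.653 · 9.5/√193 = 48.33

We are 95% confident that μ ≤ 48.33.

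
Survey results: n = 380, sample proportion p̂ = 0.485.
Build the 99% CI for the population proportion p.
(0.419, 0.551)

Proportion CI:
SE = √(p̂(1-p̂)/n) = √(0.485 · 0.515 / 380) = 0.02564

z* = 2.576
Margin = z* · SE = 2.576 · 0.02564 = 0.0660

CI: 0.485 ± 0.0660 = (0.419, 0.551)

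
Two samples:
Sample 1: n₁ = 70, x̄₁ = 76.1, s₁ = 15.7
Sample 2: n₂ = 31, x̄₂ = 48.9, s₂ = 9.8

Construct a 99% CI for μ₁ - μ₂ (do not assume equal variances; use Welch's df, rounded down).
(20.42, 33.98)

Difference: x̄₁ - x̄₂ = 27.20
SE = √(s₁²/n₁ + s₂²/n₂) = √(15.7²/70 + 9.8²/31) = 2.5728
df = 87.70 → 87 (Welch–Satterthwaite, rounded down)
t* = 2.634

CI: 27.20 ± 2.634 · 2.5728 = 27.20 ± 6.78 = (20.42, 33.98)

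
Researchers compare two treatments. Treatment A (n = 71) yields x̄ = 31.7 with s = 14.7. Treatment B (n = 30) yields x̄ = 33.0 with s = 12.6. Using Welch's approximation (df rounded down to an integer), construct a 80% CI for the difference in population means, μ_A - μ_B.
(-5.04, 2.44)

Difference: x̄₁ - x̄₂ = -1.30
SE = √(s₁²/n₁ + s₂²/n₂) = √(14.7²/71 + 12.6²/30) = 2.8871
df = 63.28 → 63 (Welch–Satterthwaite, rounded down)
t* = 1.295

CI: -1.30 ± 1.295 · 2.8871 = -1.30 ± 3.74 = (-5.04, 2.44)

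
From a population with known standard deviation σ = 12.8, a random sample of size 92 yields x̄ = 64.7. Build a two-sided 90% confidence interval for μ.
(62.50, 66.90)

z-interval (σ known):
z* = 1.645 for 90% confidence

Margin of error = z* · σ/√n = 1.645 · 12.8/√92 = 2.20

CI: (64.7 - 2.20, 64.7 + 2.20) = (62.50, 66.90)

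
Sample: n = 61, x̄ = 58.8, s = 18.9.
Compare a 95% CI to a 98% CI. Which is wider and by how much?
98% CI is wider by 1.89

df = 60
95% CI: t* = 2.000, (53.96, 63.64), width = 2 · t* · s/√n = 9.68
98% CI: t* = 2.390, (53.02, 64.58), width = 2 · t* · s/√n = 11.57

The 98% CI is wider by 11.57 - 9.68 = 1.89.
Higher confidence requires a wider interval.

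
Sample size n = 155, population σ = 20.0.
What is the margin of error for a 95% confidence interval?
Margin of error = 3.15

Margin of error = z* · σ/√n
= 1.960 · 20.0/√155
= 1.960 · 20.0/12.4499
= 3.15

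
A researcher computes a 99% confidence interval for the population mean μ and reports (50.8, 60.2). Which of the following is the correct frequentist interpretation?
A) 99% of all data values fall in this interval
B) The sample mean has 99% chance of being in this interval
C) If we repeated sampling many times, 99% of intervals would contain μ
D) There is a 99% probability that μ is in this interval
C

A) Wrong — a CI is about the parameter μ, not individual data values.
B) Wrong — x̄ is observed and sits in the interval by construction.
C) Correct — this is the frequentist long-run coverage interpretation.
D) Wrong — μ is fixed; the randomness lives in the interval, not in μ.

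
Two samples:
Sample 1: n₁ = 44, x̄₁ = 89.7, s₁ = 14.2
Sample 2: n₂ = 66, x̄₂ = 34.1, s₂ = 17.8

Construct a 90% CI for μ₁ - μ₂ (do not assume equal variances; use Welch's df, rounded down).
(50.52, 60.68)

Difference: x̄₁ - x̄₂ = 55.60
SE = √(s₁²/n₁ + s₂²/n₂) = √(14.2²/44 + 17.8²/66) = 3.0632
df = 104.45 → 104 (Welch–Satterthwaite, rounded down)
t* = 1.660

CI: 55.60 ± 1.660 · 3.0632 = 55.60 ± 5.08 = (50.52, 60.68)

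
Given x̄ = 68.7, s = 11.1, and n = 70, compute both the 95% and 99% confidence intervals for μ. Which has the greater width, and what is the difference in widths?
99% CI is wider by 1.74

df = 69
95% CI: t* = 1.995, (66.05, 71.35), width = 2 · t* · s/√n = 5.29
99% CI: t* = 2.649, (65.19, 72.21), width = 2 · t* · s/√n = 7.03

The 99% CI is wider by 7.03 - 5.29 = 1.74.
Higher confidence requires a wider interval.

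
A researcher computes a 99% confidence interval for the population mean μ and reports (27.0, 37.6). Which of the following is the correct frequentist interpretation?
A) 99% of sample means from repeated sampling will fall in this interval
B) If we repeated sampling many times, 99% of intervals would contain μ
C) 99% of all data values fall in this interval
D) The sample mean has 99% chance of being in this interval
B

A) Wrong — coverage applies to intervals containing μ, not to future x̄ values.
B) Correct — this is the frequentist long-run coverage interpretation.
C) Wrong — a CI is about the parameter μ, not individual data values.
D) Wrong — x̄ is observed and sits in the interval by construction.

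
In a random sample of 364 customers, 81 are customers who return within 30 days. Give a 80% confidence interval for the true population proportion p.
(0.195, 0.250)

Proportion CI:
p̂ = 81/364 = 0.22253
SE = √(p̂(1-p̂)/n) = √(0.22253 · 0.77747 / 364) = 0.02180

z* = 1.282
Margin = z* · SE = 1.282 · 0.02180 = 0.0279

CI: 0.22253 ± 0.0279 = (0.195, 0.250)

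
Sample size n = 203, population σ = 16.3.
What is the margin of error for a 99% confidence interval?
Margin of error = 2.95

Margin of error = z* · σ/√n
= 2.576 · 16.3/√203
= 2.576 · 16.3/14.2478
= 2.95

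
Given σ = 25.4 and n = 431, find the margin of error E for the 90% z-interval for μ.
Margin of error = 2.01

Margin of error = z* · σ/√n
= 1.645 · 25.4/√431
= 1.645 · 25.4/20.7605
= 2.01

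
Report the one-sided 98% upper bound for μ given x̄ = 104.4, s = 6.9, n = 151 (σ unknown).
μ ≤ 105.56

Upper bound (one-sided):
t* = 2.072 (one-sided for 98%)
Upper bound = x̄ + t* · s/√n = 104.4 + 2.072 · 6.9/√151 = 105.56

We are 98% confident that μ ≤ 105.56.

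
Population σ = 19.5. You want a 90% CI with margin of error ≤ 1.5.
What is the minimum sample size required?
n ≥ 458

For margin E ≤ 1.5:
n ≥ (z* · σ / E)²
n ≥ (1.645 · 19.5 / 1.5)²
n ≥ 457.32

Minimum n = 458 (rounding up)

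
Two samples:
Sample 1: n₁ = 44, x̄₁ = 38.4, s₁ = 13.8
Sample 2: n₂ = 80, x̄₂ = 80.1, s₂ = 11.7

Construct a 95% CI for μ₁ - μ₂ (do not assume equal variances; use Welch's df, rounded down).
(-46.59, -36.81)

Difference: x̄₁ - x̄₂ = -41.70
SE = √(s₁²/n₁ + s₂²/n₂) = √(13.8²/44 + 11.7²/80) = 2.4575
df = 77.16 → 77 (Welch–Satterthwaite, rounded down)
t* = 1.991

CI: -41.70 ± 1.991 · 2.4575 = -41.70 ± 4.89 = (-46.59, -36.81)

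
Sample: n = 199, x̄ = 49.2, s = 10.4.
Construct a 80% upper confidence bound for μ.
μ ≤ 49.82

Upper bound (one-sided):
t* = 0.843 (one-sided for 80%)
Upper bound = x̄ + t* · s/√n = 49.2 + 0.843 · 10.4/√199 = 49.82

We are 80% confident that μ ≤ 49.82.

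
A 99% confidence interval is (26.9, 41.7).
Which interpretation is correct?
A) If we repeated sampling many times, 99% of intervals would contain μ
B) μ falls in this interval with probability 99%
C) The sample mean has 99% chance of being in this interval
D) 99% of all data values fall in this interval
A

A) Correct — this is the frequentist long-run coverage interpretation.
B) Wrong — μ is fixed; the randomness lives in the interval, not in μ.
C) Wrong — x̄ is observed and sits in the interval by construction.
D) Wrong — a CI is about the parameter μ, not individual data values.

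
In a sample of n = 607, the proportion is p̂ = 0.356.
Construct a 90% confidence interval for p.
(0.324, 0.388)

Proportion CI:
SE = √(p̂(1-p̂)/n) = √(0.356 · 0.644 / 607) = 0.01943

z* = 1.645
Margin = z* · SE = 1.645 · 0.01943 = 0.0320

CI: 0.356 ± 0.0320 = (0.324, 0.388)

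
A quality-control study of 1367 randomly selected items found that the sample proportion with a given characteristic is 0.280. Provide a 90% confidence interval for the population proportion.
(0.260, 0.300)

Proportion CI:
SE = √(p̂(1-p̂)/n) = √(0.280 · 0.720 / 1367) = 0.01214

z* = 1.645
Margin = z* · SE = 1.645 · 0.01214 = 0.0200

CI: 0.280 ± 0.0200 = (0.260, 0.300)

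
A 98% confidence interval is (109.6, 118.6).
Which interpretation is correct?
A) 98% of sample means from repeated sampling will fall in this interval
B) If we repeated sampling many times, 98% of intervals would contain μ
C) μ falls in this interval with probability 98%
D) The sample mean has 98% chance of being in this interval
B

A) Wrong — coverage applies to intervals containing μ, not to future x̄ values.
B) Correct — this is the frequentist long-run coverage interpretation.
C) Wrong — μ is fixed; the randomness lives in the interval, not in μ.
D) Wrong — x̄ is observed and sits in the interval by construction.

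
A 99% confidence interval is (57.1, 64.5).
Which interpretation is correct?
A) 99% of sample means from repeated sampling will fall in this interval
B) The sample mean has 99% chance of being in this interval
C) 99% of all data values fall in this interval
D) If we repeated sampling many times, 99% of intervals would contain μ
D

A) Wrong — coverage applies to intervals containing μ, not to future x̄ values.
B) Wrong — x̄ is observed and sits in the interval by construction.
C) Wrong — a CI is about the parameter μ, not individual data values.
D) Correct — this is the frequentist long-run coverage interpretation.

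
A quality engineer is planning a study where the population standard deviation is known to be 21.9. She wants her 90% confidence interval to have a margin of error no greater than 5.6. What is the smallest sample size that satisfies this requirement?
n ≥ 42

For margin E ≤ 5.6:
n ≥ (z* · σ / E)²
n ≥ (1.645 · 21.9 / 5.6)²
n ≥ 41.39

Minimum n = 42 (rounding up)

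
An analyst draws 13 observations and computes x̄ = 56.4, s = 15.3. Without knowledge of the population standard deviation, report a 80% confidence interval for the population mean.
(50.65, 62.15)

t-interval (σ unknown):
df = n - 1 = 12
t* = 1.356 for 80% confidence

Margin of error = t* · s/√n = 1.356 · 15.3/√13 = 5.75

CI: (50.65, 62.15)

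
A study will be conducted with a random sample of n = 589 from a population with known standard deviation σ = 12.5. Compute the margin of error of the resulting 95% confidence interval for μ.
Margin of error = 1.01

Margin of error = z* · σ/√n
= 1.960 · 12.5/√589
= 1.960 · 12.5/24.2693
= 1.01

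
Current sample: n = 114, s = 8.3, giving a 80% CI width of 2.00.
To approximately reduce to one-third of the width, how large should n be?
n ≈ 1026

CI width ∝ 1/√n
To reduce width by factor 3, need √n to grow by 3 → need 3² = 9 times as many samples.

Current: n = 114, width = 2.00
New: n = 1026, width ≈ 0.66

Width reduced by factor of 2.00/0.66 = 3.03.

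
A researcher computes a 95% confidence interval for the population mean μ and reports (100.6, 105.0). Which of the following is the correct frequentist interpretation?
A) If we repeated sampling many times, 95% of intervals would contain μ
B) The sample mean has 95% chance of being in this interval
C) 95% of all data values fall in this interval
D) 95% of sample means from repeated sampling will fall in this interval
A

A) Correct — this is the frequentist long-run coverage interpretation.
B) Wrong — x̄ is observed and sits in the interval by construction.
C) Wrong — a CI is about the parameter μ, not individual data values.
D) Wrong — coverage applies to intervals containing μ, not to future x̄ values.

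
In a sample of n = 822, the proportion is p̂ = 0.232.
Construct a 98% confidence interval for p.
(0.198, 0.266)

Proportion CI:
SE = √(p̂(1-p̂)/n) = √(0.232 · 0.768 / 822) = 0.01472

z* = 2.326
Margin = z* · SE = 2.326 · 0.01472 = 0.0342

CI: 0.232 ± 0.0342 = (0.198, 0.266)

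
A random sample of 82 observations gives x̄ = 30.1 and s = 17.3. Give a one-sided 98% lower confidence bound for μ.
μ ≥ 26.11

Lower bound (one-sided):
t* = 2.087 (one-sided for 98%)
Lower bound = x̄ - t* · s/√n = 30.1 - 2.087 · 17.3/√82 = 26.11

We are 98% confident that μ ≥ 26.11.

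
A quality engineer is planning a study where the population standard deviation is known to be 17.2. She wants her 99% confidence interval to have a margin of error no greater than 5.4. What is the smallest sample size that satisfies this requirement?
n ≥ 68

For margin E ≤ 5.4:
n ≥ (z* · σ / E)²
n ≥ (2.576 · 17.2 / 5.4)²
n ≥ 67.32

Minimum n = 68 (rounding up)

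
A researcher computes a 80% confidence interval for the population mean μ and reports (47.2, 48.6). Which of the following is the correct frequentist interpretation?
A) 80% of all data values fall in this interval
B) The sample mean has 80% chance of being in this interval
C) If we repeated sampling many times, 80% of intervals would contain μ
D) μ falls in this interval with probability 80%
C

A) Wrong — a CI is about the parameter μ, not individual data values.
B) Wrong — x̄ is observed and sits in the interval by construction.
C) Correct — this is the frequentist long-run coverage interpretation.
D) Wrong — μ is fixed; the randomness lives in the interval, not in μ.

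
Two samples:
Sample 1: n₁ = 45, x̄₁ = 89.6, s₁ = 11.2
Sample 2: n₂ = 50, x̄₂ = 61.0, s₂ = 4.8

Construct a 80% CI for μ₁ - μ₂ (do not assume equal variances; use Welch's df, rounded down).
(26.26, 30.94)

Difference: x̄₁ - x̄₂ = 28.60
SE = √(s₁²/n₁ + s₂²/n₂) = √(11.2²/45 + 4.8²/50) = 1.8023
df = 58.32 → 58 (Welch–Satterthwaite, rounded down)
t* = 1.296

CI: 28.60 ± 1.296 · 1.8023 = 28.60 ± 2.34 = (26.26, 30.94)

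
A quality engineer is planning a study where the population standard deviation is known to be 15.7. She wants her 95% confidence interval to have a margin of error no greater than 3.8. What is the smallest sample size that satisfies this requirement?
n ≥ 66

For margin E ≤ 3.8:
n ≥ (z* · σ / E)²
n ≥ (1.960 · 15.7 / 3.8)²
n ≥ 65.58

Minimum n = 66 (rounding up)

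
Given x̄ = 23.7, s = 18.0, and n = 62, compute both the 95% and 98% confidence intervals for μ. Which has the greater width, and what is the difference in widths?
98% CI is wider by 1.78

df = 61
95% CI: t* = 2.000, (19.13, 28.27), width = 2 · t* · s/√n = 9.14
98% CI: t* = 2.389, (18.24, 29.16), width = 2 · t* · s/√n = 10.92

The 98% CI is wider by 10.92 - 9.14 = 1.78.
Higher confidence requires a wider interval.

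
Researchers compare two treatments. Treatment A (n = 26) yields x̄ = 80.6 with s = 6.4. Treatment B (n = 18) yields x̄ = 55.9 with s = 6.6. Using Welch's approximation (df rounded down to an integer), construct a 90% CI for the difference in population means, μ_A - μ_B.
(21.32, 28.08)

Difference: x̄₁ - x̄₂ = 24.70
SE = √(s₁²/n₁ + s₂²/n₂) = √(6.4²/26 + 6.6²/18) = 1.9988
df = 35.97 → 35 (Welch–Satterthwaite, rounded down)
t* = 1.690

CI: 24.70 ± 1.690 · 1.9988 = 24.70 ± 3.38 = (21.32, 28.08)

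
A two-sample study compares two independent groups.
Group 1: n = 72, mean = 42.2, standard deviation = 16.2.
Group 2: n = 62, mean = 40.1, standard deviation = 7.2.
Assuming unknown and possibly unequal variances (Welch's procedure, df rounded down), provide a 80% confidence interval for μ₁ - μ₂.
(-0.63, 4.83)

Difference: x̄₁ - x̄₂ = 2.10
SE = √(s₁²/n₁ + s₂²/n₂) = √(16.2²/72 + 7.2²/62) = 2.1169
df = 101.12 → 101 (Welch–Satterthwaite, rounded down)
t* = 1.290

CI: 2.10 ± 1.290 · 2.1169 = 2.10 ± 2.73 = (-0.63, 4.83)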